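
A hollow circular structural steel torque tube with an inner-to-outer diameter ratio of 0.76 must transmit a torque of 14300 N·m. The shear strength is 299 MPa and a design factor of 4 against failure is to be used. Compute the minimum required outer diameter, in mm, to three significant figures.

τ_allow = 299/4 = 74.75 MPa.
For a hollow shaft τ = 16T/[πd_o³(1−k⁴)] with k = 0.76, so 1−k⁴ = 0.6664.
d_o³ = 16T/[π τ_allow (1−k⁴)] = 16×1.4300×10^7/(π×74.75×0.6664) = 1.462×10^6 mm³.
d_o = 113.5 mm.

d_o = 113 mm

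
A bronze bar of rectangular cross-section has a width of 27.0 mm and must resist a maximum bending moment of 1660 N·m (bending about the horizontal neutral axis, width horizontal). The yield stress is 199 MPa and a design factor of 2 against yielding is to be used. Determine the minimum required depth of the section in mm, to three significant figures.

σ_allow = 199/2 = 99.50 MPa.
For a rectangular section σ = 6M/(bh²), so h² = 6M/(b σ_allow) = 6×1660000/(27.0×99.50) = 3707 mm².
h = 60.89 mm.

h = 60.9 mm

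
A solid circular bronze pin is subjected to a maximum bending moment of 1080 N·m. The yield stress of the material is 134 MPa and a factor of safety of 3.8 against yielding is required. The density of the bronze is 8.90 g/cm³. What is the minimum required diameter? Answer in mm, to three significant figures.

d = 67.8 mm

σ_allow = 134/3.8 = 35.26 MPa.
For a solid circular section σ = 32M/(πd³), so d³ = 32M/(π σ_allow) = 32×1080000/(π×35.26) = 312000 mm³.
d = 67.82 mm.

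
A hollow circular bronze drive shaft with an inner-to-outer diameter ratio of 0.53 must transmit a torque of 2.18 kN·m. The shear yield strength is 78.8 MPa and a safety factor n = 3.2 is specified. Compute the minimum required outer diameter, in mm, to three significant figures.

d_o = 78.8 mm

τ_allow = 78.8/3.2 = 24.62 MPa.
For a hollow shaft τ = 16T/[πd_o³(1−k⁴)] with k = 0.53, so 1−k⁴ = 0.9211.
d_o³ = 16T/[π τ_allow (1−k⁴)] = 16×2180000/(π×24.62×0.9211) = 489500 mm³.
d_o = 78.81 mm.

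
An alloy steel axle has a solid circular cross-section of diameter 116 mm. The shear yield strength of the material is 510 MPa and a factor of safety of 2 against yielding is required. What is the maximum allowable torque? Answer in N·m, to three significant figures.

T_allow = 78200 N·m

τ_allow = 510/2 = 255.0 MPa.
For a solid shaft T_allow = τ_allow·πd³/16; πd³/16 = π×116³/16 = 306500 mm³.
T_allow = 255.0×306500 = 7.815×10^7 N·mm = 78150 N·m.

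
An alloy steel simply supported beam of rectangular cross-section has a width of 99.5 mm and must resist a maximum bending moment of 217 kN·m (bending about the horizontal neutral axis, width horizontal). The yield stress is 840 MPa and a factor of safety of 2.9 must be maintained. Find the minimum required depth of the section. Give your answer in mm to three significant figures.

σ_allow = 840/2.9 = 289.7 MPa.
For a rectangular section σ = 6M/(bh²), so h² = 6M/(b σ_allow) = 6×2.1700×10^8/(99.5×289.7) = 45180 mm².
h = 212.5 mm.

h = 213 mm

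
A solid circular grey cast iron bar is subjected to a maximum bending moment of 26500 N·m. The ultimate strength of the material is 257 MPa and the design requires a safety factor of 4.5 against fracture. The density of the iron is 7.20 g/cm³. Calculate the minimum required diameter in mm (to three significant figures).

d = 168 mm

σ_allow = 257/4.5 = 57.11 MPa.
For a solid circular section σ = 32M/(πd³), so d³ = 32M/(π σ_allow) = 32×2.6500×10^7/(π×57.11) = 4.726×10^6 mm³.
d = 167.8 mm.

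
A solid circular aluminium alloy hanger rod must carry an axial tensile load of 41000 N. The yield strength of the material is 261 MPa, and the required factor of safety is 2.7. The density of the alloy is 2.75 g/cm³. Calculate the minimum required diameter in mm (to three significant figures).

Allowable stress σ_allow = 261/2.7 = 96.67 MPa.
Required area A = F/σ_allow = 41000/96.67 = 424.1 mm².
A = πd²/4 → d = √(4A/π) = 23.24 mm.

d = 23.2 mm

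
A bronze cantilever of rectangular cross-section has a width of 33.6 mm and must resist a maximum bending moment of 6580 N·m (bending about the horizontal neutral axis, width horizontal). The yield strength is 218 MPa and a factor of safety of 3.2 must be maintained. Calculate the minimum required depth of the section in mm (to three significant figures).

σ_allow = 218/3.2 = 68.12 MPa.
For a rectangular section σ = 6M/(bh²), so h² = 6M/(b σ_allow) = 6×6580000/(33.6×68.12) = 17250 mm².
h = 131.3 mm.

h = 131 mm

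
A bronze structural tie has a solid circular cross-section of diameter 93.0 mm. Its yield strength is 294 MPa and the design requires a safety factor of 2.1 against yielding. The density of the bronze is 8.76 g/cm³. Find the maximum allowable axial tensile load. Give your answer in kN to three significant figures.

F_allow = 951 kN

σ_allow = 294/2.1 = 140.0 MPa.
A = πd²/4 = π×93.0²/4 = 6793 mm².
F_allow = σ_allow × A = 140.0×6793 = 951000 N.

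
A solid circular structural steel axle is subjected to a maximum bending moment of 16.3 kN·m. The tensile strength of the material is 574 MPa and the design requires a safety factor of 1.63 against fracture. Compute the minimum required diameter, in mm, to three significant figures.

d = 77.8 mm

σ_allow = 574/1.63 = 352.1 MPa.
For a solid circular section σ = 32M/(πd³), so d³ = 32M/(π σ_allow) = 32×1.6300×10^7/(π×352.1) = 471500 mm³.
d = 77.83 mm.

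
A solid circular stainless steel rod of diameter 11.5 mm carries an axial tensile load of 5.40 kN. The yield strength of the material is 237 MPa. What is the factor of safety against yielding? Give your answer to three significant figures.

n = 4.56

A = πd²/4 = 103.9 mm².
σ = F/A = 5400.0/103.9 = 51.99 MPa.
n = 237/51.99 = 4.559.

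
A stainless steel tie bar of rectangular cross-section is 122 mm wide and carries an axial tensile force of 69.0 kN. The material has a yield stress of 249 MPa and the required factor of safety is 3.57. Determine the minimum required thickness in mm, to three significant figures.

t = 8.11 mm

σ_allow = 249/3.57 = 69.75 MPa.
Required area A = F/σ_allow = 69000/69.75 = 989.3 mm².
t = A/w = 989.3/122 = 8.109 mm.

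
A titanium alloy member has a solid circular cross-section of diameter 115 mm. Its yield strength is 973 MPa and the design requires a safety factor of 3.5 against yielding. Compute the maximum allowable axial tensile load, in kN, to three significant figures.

σ_allow = 973/3.5 = 278.0 MPa.
A = πd²/4 = π×115²/4 = 10390 mm².
F_allow = σ_allow × A = 278.0×10390 = 2.888×10^6 N.

F_allow = 2890 kN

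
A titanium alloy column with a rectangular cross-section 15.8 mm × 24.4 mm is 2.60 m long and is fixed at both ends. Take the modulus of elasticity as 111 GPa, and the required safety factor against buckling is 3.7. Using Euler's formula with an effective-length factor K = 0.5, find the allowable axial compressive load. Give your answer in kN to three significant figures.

P_allow = 1.41 kN

Buckling occurs about the weak axis: I_min = h·b³/12 = 24.4×15.8³/12 = 8020 mm⁴ (b = 15.8 mm is the smaller dimension).
Effective length L_e = KL = 0.5×2.60 m = 1300 mm.
Euler critical load P_cr = π²EI/L_e² = π²×111000×8020/1300² = 5199 N.
P_allow = P_cr/n = 5199/3.7 = 1405 N.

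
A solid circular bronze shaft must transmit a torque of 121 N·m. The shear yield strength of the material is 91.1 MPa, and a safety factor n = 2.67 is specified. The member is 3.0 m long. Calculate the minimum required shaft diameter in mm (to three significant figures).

d = 26.2 mm

Allowable shear stress τ_allow = 91.1/2.67 = 34.12 MPa.
For a solid shaft τ = 16T/(πd³), so d³ = 16T/(π τ_allow) = 16×121000/(π×34.12) = 18060 mm³.
d = (18060)^(1/3) = 26.24 mm.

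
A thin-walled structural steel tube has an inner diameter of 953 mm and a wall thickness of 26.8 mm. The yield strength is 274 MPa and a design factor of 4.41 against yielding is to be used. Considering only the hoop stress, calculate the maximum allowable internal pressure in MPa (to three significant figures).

σ_allow = 274/4.41 = 62.13 MPa.
σ_h = pD/(2t) → p_allow = 2σ_allow t/D = 2×62.13×26.8/953 = 3.494 MPa.

p_allow = 3.49 MPa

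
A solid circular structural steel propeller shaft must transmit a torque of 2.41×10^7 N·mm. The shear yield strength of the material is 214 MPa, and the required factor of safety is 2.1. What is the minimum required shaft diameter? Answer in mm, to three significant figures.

d = 106 mm

Allowable shear stress τ_allow = 214/2.1 = 101.9 MPa.
For a solid shaft τ = 16T/(πd³), so d³ = 16T/(π τ_allow) = 16×2.4100×10^7/(π×101.9) = 1.204×10^6 mm³.
d = (1.204×10^6)^(1/3) = 106.4 mm.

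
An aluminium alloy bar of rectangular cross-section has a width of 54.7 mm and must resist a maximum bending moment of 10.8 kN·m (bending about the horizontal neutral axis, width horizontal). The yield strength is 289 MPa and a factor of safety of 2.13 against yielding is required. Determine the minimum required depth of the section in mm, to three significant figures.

h = 93.4 mm

σ_allow = 289/2.13 = 135.7 MPa.
For a rectangular section σ = 6M/(bh²), so h² = 6M/(b σ_allow) = 6×1.0800×10^7/(54.7×135.7) = 8731 mm².
h = 93.44 mm.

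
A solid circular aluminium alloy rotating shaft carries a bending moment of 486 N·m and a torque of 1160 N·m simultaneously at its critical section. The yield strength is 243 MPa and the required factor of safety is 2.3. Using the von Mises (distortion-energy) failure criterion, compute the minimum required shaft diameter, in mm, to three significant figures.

σ_allow = σ_y/n = 243/2.3 = 105.7 MPa.
For a solid shaft σ_b = 32M/(πd³) and τ = 16T/(πd³), so the von Mises stress is σ' = (16/πd³)·√(4M²+3T²).
√(4M²+3T²) = √(4×(486000)² + 3×(1.160×10^6)²) = 2.232×10^6 N·mm.
d³ = 16×2.232×10^6/(π×105.7) = 107600 mm³.
d = 47.56 mm.

d = 47.6 mm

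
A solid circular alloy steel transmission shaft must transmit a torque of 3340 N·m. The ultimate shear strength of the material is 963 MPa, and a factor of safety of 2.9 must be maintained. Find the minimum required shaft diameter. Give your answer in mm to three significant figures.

Allowable shear stress τ_allow = 963/2.9 = 332.1 MPa.
For a solid shaft τ = 16T/(πd³), so d³ = 16T/(π τ_allow) = 16×3340000/(π×332.1) = 51230 mm³.
d = (51230)^(1/3) = 37.14 mm.

d = 37.1 mm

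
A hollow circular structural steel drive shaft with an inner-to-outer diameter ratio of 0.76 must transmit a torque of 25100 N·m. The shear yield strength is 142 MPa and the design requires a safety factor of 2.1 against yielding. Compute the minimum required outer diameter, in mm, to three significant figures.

τ_allow = 142/2.1 = 67.62 MPa.
For a hollow shaft τ = 16T/[πd_o³(1−k⁴)] with k = 0.76, so 1−k⁴ = 0.6664.
d_o³ = 16T/[π τ_allow (1−k⁴)] = 16×2.5100×10^7/(π×67.62×0.6664) = 2.837×10^6 mm³.
d_o = 141.6 mm.

d_o = 142 mm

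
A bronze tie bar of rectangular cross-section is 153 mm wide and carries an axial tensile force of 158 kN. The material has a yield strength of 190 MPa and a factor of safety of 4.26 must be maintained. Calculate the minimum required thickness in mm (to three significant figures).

t = 23.2 mm

σ_allow = 190/4.26 = 44.60 MPa.
Required area A = F/σ_allow = 158000/44.60 = 3543 mm².
t = A/w = 3543/153 = 23.15 mm.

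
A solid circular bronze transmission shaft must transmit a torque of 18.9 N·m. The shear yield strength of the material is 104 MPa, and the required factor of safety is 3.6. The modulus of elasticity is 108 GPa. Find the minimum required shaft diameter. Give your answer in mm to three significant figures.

Allowable shear stress τ_allow = 104/3.6 = 28.89 MPa.
For a solid shaft τ = 16T/(πd³), so d³ = 16T/(π τ_allow) = 16×18900/(π×28.89) = 3332 mm³.
d = (3332)^(1/3) = 14.94 mm.

d = 14.9 mm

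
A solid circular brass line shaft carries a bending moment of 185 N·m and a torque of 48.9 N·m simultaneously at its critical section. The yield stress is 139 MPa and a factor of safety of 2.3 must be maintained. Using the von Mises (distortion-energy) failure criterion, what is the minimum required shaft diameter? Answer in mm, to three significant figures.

d = 31.7 mm

σ_allow = σ_y/n = 139/2.3 = 60.43 MPa.
For a solid shaft σ_b = 32M/(πd³) and τ = 16T/(πd³), so the von Mises stress is σ' = (16/πd³)·√(4M²+3T²).
√(4M²+3T²) = √(4×(185000)² + 3×(48900)²) = 379600 N·mm.
d³ = 16×379600/(π×60.43) = 31990 mm³.
d = 31.74 mm.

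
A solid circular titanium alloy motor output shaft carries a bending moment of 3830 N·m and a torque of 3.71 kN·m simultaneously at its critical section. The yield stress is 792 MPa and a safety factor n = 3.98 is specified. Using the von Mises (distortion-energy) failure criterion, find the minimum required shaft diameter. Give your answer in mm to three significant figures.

σ_allow = σ_y/n = 792/3.98 = 199.0 MPa.
For a solid shaft σ_b = 32M/(πd³) and τ = 16T/(πd³), so the von Mises stress is σ' = (16/πd³)·√(4M²+3T²).
√(4M²+3T²) = √(4×(3.830×10^6)² + 3×(3.710×10^6)²) = 9.998×10^6 N·mm.
d³ = 16×9.998×10^6/(π×199.0) = 255900 mm³.
d = 63.49 mm.

d = 63.5 mm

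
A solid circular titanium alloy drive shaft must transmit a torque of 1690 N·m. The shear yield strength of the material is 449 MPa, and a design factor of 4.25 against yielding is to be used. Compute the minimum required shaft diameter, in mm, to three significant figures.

Allowable shear stress τ_allow = 449/4.25 = 105.6 MPa.
For a solid shaft τ = 16T/(πd³), so d³ = 16T/(π τ_allow) = 16×1690000/(π×105.6) = 81470 mm³.
d = (81470)^(1/3) = 43.35 mm.

d = 43.4 mm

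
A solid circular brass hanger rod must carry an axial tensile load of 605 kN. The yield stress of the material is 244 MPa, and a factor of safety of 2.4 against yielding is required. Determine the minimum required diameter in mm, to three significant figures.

Allowable stress σ_allow = 244/2.4 = 101.7 MPa.
Required area A = F/σ_allow = 605000/101.7 = 5951 mm².
A = πd²/4 → d = √(4A/π) = 87.04 mm.

d = 87.0 mm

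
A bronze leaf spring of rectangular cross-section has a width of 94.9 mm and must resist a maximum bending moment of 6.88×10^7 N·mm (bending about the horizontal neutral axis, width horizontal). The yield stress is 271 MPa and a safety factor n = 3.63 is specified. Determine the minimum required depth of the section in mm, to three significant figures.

h = 241 mm

σ_allow = 271/3.63 = 74.66 MPa.
For a rectangular section σ = 6M/(bh²), so h² = 6M/(b σ_allow) = 6×6.8800×10^7/(94.9×74.66) = 58270 mm².
h = 241.4 mm.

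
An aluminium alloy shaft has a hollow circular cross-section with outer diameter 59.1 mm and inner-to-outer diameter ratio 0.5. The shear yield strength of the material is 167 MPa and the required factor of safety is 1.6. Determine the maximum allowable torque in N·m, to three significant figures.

T_allow = 3970 N·m

τ_allow = 167/1.6 = 104.4 MPa.
For a hollow shaft T_allow = τ_allow·πd_o³(1−k⁴)/16 with 1−k⁴ = 0.9375, so πd_o³(1−k⁴)/16 = 38000 mm³.
T_allow = 104.4×38000 = 3.966×10^6 N·mm = 3966 N·m.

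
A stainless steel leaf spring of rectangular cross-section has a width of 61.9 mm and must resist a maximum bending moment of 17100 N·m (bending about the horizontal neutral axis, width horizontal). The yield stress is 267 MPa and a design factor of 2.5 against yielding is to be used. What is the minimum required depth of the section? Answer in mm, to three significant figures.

σ_allow = 267/2.5 = 106.8 MPa.
For a rectangular section σ = 6M/(bh²), so h² = 6M/(b σ_allow) = 6×1.7100×10^7/(61.9×106.8) = 15520 mm².
h = 124.6 mm.

h = 125 mm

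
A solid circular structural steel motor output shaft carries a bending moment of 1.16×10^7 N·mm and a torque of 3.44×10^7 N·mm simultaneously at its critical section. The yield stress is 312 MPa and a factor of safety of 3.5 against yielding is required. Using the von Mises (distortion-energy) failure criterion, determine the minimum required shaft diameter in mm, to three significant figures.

d = 154 mm

σ_allow = σ_y/n = 312/3.5 = 89.14 MPa.
For a solid shaft σ_b = 32M/(πd³) and τ = 16T/(πd³), so the von Mises stress is σ' = (16/πd³)·√(4M²+3T²).
√(4M²+3T²) = √(4×(1.160×10^7)² + 3×(3.440×10^7)²) = 6.394×10^7 N·mm.
d³ = 16×6.394×10^7/(π×89.14) = 3.653×10^6 mm³.
d = 154.0 mm.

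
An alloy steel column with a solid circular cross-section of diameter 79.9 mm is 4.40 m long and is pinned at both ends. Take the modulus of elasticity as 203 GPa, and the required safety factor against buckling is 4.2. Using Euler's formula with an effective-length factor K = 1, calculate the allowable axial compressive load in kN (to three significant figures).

I = πd⁴/64 = π×79.9⁴/64 = 2.001×10^6 mm⁴.
Effective length L_e = KL = 1×4.40 m = 4400 mm.
Euler critical load P_cr = π²EI/L_e² = π²×203000×2.001×10^6/4400² = 207000 N.
P_allow = P_cr/n = 207000/4.2 = 49290 N.

P_allow = 49.3 kN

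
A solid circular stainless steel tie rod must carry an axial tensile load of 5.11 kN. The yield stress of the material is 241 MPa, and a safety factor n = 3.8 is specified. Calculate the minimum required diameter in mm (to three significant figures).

d = 10.1 mm

Allowable stress σ_allow = 241/3.8 = 63.42 MPa.
Required area A = F/σ_allow = 5110.0/63.42 = 80.57 mm².
A = πd²/4 → d = √(4A/π) = 10.13 mm.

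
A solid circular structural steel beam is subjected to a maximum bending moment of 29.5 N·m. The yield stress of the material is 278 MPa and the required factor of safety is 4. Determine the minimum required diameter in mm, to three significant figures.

d = 16.3 mm

σ_allow = 278/4 = 69.50 MPa.
For a solid circular section σ = 32M/(πd³), so d³ = 32M/(π σ_allow) = 32×29500/(π×69.50) = 4324 mm³.
d = 16.29 mm.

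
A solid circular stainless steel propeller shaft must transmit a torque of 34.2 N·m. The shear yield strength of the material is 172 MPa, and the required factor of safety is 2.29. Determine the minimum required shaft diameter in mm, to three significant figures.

Allowable shear stress τ_allow = 172/2.29 = 75.11 MPa.
For a solid shaft τ = 16T/(πd³), so d³ = 16T/(π τ_allow) = 16×34200/(π×75.11) = 2319 mm³.
d = (2319)^(1/3) = 13.24 mm.

d = 13.2 mm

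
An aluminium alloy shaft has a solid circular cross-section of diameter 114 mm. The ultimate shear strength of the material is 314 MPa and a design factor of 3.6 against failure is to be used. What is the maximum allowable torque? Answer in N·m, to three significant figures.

T_allow = 25400 N·m

τ_allow = 314/3.6 = 87.22 MPa.
For a solid shaft T_allow = τ_allow·πd³/16; πd³/16 = π×114³/16 = 290900 mm³.
T_allow = 87.22×290900 = 2.537×10^7 N·mm = 25370 N·m.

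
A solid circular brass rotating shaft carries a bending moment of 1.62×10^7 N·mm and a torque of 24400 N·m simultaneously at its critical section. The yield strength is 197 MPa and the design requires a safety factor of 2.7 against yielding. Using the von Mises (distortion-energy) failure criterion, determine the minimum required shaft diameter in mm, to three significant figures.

d = 155 mm

σ_allow = σ_y/n = 197/2.7 = 72.96 MPa.
For a solid shaft σ_b = 32M/(πd³) and τ = 16T/(πd³), so the von Mises stress is σ' = (16/πd³)·√(4M²+3T²).
√(4M²+3T²) = √(4×(1.620×10^7)² + 3×(2.440×10^7)²) = 5.325×10^7 N·mm.
d³ = 16×5.325×10^7/(π×72.96) = 3.717×10^6 mm³.
d = 154.9 mm.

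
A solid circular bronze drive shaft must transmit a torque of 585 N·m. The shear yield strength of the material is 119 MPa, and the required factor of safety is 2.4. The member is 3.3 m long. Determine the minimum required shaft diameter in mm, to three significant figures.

Allowable shear stress τ_allow = 119/2.4 = 49.58 MPa.
For a solid shaft τ = 16T/(πd³), so d³ = 16T/(π τ_allow) = 16×585000/(π×49.58) = 60090 mm³.
d = (60090)^(1/3) = 39.17 mm.

d = 39.2 mm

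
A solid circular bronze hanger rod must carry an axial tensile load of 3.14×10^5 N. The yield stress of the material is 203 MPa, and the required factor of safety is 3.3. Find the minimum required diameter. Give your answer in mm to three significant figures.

Allowable stress σ_allow = 203/3.3 = 61.52 MPa.
Required area A = F/σ_allow = 314000/61.52 = 5104 mm².
A = πd²/4 → d = √(4A/π) = 80.62 mm.

d = 80.6 mm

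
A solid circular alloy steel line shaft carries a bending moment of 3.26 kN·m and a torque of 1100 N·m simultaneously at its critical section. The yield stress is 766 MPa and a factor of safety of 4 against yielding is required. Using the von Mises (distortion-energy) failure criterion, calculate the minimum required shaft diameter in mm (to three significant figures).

d = 56.5 mm

σ_allow = σ_y/n = 766/4 = 191.5 MPa.
For a solid shaft σ_b = 32M/(πd³) and τ = 16T/(πd³), so the von Mises stress is σ' = (16/πd³)·√(4M²+3T²).
√(4M²+3T²) = √(4×(3.260×10^6)² + 3×(1.100×10^6)²) = 6.793×10^6 N·mm.
d³ = 16×6.793×10^6/(π×191.5) = 180700 mm³.
d = 56.53 mm.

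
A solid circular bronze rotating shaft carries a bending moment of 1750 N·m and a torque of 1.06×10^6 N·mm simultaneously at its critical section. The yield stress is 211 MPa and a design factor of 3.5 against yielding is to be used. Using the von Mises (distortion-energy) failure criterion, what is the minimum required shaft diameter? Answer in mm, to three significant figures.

σ_allow = σ_y/n = 211/3.5 = 60.29 MPa.
For a solid shaft σ_b = 32M/(πd³) and τ = 16T/(πd³), so the von Mises stress is σ' = (16/πd³)·√(4M²+3T²).
√(4M²+3T²) = √(4×(1.750×10^6)² + 3×(1.060×10^6)²) = 3.952×10^6 N·mm.
d³ = 16×3.952×10^6/(π×60.29) = 333900 mm³.
d = 69.37 mm.

d = 69.4 mm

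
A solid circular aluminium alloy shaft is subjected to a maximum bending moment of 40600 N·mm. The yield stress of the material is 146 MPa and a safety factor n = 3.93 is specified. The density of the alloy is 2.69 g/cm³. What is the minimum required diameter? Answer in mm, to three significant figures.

σ_allow = 146/3.93 = 37.15 MPa.
For a solid circular section σ = 32M/(πd³), so d³ = 32M/(π σ_allow) = 32×40600/(π×37.15) = 11130 mm³.
d = 22.33 mm.

d = 22.3 mm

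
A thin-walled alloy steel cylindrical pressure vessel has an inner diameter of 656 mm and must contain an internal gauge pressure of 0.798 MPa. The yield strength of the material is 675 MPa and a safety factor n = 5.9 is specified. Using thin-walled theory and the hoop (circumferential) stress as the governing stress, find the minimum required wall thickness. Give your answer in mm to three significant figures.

t = 2.29 mm

σ_allow = 675/5.9 = 114.4 MPa.
Hoop stress σ_h = pD/(2t), so t = pD/(2σ_allow) = 0.798×656/(2×114.4) = 2.288 mm.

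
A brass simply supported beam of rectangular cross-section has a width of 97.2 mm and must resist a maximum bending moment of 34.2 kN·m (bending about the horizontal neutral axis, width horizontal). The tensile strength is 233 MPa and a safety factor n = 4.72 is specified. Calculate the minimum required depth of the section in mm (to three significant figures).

σ_allow = 233/4.72 = 49.36 MPa.
For a rectangular section σ = 6M/(bh²), so h² = 6M/(b σ_allow) = 6×3.4200×10^7/(97.2×49.36) = 42770 mm².
h = 206.8 mm.

h = 207 mm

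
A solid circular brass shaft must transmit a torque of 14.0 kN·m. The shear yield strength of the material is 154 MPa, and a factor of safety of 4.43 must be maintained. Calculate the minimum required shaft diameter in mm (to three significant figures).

d = 127 mm

Allowable shear stress τ_allow = 154/4.43 = 34.76 MPa.
For a solid shaft τ = 16T/(πd³), so d³ = 16T/(π τ_allow) = 16×1.4000×10^7/(π×34.76) = 2.051×10^6 mm³.
d = (2.051×10^6)^(1/3) = 127.1 mm.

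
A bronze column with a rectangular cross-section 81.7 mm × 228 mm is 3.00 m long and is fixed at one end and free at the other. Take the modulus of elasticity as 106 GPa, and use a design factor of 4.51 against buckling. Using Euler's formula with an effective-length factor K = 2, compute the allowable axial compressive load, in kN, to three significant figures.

Buckling occurs about the weak axis: I_min = h·b³/12 = 228×81.7³/12 = 1.036×10^7 mm⁴ (b = 81.7 mm is the smaller dimension).
Effective length L_e = KL = 2×3.00 m = 6000 mm.
Euler critical load P_cr = π²EI/L_e² = π²×106000×1.036×10^7/6000² = 301100 N.
P_allow = P_cr/n = 301100/4.51 = 66760 N.

P_allow = 66.8 kN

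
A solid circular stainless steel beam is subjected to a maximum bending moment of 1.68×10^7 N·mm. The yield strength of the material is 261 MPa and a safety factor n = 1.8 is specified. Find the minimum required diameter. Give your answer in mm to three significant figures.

σ_allow = 261/1.8 = 145.0 MPa.
For a solid circular section σ = 32M/(πd³), so d³ = 32M/(π σ_allow) = 32×1.6800×10^7/(π×145.0) = 1.180×10^6 mm³.
d = 105.7 mm.

d = 106 mm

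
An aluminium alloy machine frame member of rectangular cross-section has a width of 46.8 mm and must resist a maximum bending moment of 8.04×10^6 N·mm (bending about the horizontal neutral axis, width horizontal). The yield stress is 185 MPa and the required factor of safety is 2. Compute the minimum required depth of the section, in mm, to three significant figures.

h = 106 mm

σ_allow = 185/2 = 92.50 MPa.
For a rectangular section σ = 6M/(bh²), so h² = 6M/(b σ_allow) = 6×8040000/(46.8×92.50) = 11140 mm².
h = 105.6 mm.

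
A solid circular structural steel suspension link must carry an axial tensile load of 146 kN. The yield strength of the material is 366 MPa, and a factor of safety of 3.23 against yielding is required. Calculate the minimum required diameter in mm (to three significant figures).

Allowable stress σ_allow = 366/3.23 = 113.3 MPa.
Required area A = F/σ_allow = 146000/113.3 = 1288 mm².
A = πd²/4 → d = √(4A/π) = 40.50 mm.

d = 40.5 mm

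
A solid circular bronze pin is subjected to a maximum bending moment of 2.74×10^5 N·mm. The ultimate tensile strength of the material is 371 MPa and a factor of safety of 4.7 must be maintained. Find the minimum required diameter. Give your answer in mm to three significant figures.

d = 32.8 mm

σ_allow = 371/4.7 = 78.94 MPa.
For a solid circular section σ = 32M/(πd³), so d³ = 32M/(π σ_allow) = 32×274000/(π×78.94) = 35360 mm³.
d = 32.82 mm.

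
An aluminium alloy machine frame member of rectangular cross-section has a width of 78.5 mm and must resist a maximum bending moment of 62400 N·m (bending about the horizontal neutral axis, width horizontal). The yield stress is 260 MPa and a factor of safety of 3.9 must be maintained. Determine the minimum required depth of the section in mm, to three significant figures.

h = 267 mm

σ_allow = 260/3.9 = 66.67 MPa.
For a rectangular section σ = 6M/(bh²), so h² = 6M/(b σ_allow) = 6×6.2400×10^7/(78.5×66.67) = 71540 mm².
h = 267.5 mm.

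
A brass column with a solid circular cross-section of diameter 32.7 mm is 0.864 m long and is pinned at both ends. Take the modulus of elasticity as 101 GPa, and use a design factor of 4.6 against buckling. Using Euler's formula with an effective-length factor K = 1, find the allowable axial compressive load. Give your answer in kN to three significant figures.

I = πd⁴/64 = π×32.7⁴/64 = 56130 mm⁴.
Effective length L_e = KL = 1×0.864 m = 864.0 mm.
Euler critical load P_cr = π²EI/L_e² = π²×101000×56130/864.0² = 74950 N.
P_allow = P_cr/n = 74950/4.6 = 16290 N.

P_allow = 16.3 kN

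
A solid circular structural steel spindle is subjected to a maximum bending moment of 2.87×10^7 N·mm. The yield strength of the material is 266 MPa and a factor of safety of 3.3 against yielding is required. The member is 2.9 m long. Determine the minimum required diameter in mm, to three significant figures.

σ_allow = 266/3.3 = 80.61 MPa.
For a solid circular section σ = 32M/(πd³), so d³ = 32M/(π σ_allow) = 32×2.8700×10^7/(π×80.61) = 3.627×10^6 mm³.
d = 153.6 mm.

d = 154 mm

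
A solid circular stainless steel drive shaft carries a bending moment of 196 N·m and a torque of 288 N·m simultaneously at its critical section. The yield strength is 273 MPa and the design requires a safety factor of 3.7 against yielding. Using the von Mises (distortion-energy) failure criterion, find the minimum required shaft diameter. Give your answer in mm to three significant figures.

σ_allow = σ_y/n = 273/3.7 = 73.78 MPa.
For a solid shaft σ_b = 32M/(πd³) and τ = 16T/(πd³), so the von Mises stress is σ' = (16/πd³)·√(4M²+3T²).
√(4M²+3T²) = √(4×(196000)² + 3×(288000)²) = 634400 N·mm.
d³ = 16×634400/(π×73.78) = 43790 mm³.
d = 35.25 mm.

d = 35.2 mm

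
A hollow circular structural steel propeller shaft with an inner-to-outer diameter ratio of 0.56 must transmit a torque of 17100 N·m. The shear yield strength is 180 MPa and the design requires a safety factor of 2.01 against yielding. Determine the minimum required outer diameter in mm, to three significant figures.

d_o = 103 mm

τ_allow = 180/2.01 = 89.55 MPa.
For a hollow shaft τ = 16T/[πd_o³(1−k⁴)] with k = 0.56, so 1−k⁴ = 0.9017.
d_o³ = 16T/[π τ_allow (1−k⁴)] = 16×1.7100×10^7/(π×89.55×0.9017) = 1.079×10^6 mm³.
d_o = 102.6 mm.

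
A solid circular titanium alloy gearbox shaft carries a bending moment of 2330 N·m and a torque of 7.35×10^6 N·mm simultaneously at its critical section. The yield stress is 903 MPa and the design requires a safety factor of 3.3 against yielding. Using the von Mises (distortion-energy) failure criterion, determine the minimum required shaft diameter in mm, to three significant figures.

σ_allow = σ_y/n = 903/3.3 = 273.6 MPa.
For a solid shaft σ_b = 32M/(πd³) and τ = 16T/(πd³), so the von Mises stress is σ' = (16/πd³)·√(4M²+3T²).
√(4M²+3T²) = √(4×(2.330×10^6)² + 3×(7.350×10^6)²) = 1.356×10^7 N·mm.
d³ = 16×1.356×10^7/(π×273.6) = 252300 mm³.
d = 63.19 mm.

d = 63.2 mm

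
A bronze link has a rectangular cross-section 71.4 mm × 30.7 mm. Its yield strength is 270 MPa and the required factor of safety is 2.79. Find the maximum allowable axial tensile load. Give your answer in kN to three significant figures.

F_allow = 212 kN

σ_allow = 270/2.79 = 96.77 MPa.
A = 71.4×30.7 = 2192 mm².
F_allow = σ_allow × A = 96.77×2192 = 212100 N.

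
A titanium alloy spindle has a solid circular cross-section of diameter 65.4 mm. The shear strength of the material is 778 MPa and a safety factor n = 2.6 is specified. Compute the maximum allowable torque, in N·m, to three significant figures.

τ_allow = 778/2.6 = 299.2 MPa.
For a solid shaft T_allow = τ_allow·πd³/16; πd³/16 = π×65.4³/16 = 54920 mm³.
T_allow = 299.2×54920 = 1.643×10^7 N·mm = 16430 N·m.

T_allow = 16400 N·m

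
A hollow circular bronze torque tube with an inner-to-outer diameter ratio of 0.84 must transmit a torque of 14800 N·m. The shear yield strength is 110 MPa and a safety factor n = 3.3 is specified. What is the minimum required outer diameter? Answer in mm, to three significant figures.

d_o = 165 mm

τ_allow = 110/3.3 = 33.33 MPa.
For a hollow shaft τ = 16T/[πd_o³(1−k⁴)] with k = 0.84, so 1−k⁴ = 0.5021.
d_o³ = 16T/[π τ_allow (1−k⁴)] = 16×1.4800×10^7/(π×33.33×0.5021) = 4.503×10^6 mm³.
d_o = 165.1 mm.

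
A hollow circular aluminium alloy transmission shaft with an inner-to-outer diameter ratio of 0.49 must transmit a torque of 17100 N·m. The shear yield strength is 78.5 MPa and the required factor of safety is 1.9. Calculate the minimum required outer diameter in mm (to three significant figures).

d_o = 131 mm

τ_allow = 78.5/1.9 = 41.32 MPa.
For a hollow shaft τ = 16T/[πd_o³(1−k⁴)] with k = 0.49, so 1−k⁴ = 0.9424.
d_o³ = 16T/[π τ_allow (1−k⁴)] = 16×1.7100×10^7/(π×41.32×0.9424) = 2.237×10^6 mm³.
d_o = 130.8 mm.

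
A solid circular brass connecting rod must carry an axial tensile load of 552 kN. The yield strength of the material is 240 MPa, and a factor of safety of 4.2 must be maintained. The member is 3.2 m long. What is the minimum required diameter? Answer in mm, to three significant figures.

Allowable stress σ_allow = 240/4.2 = 57.14 MPa.
Required area A = F/σ_allow = 552000/57.14 = 9660 mm².
A = πd²/4 → d = √(4A/π) = 110.9 mm.

d = 111 mm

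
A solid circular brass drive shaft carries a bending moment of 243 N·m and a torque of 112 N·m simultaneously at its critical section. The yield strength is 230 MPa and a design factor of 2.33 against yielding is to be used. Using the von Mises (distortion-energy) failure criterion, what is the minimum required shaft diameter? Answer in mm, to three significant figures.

d = 30.0 mm

σ_allow = σ_y/n = 230/2.33 = 98.71 MPa.
For a solid shaft σ_b = 32M/(πd³) and τ = 16T/(πd³), so the von Mises stress is σ' = (16/πd³)·√(4M²+3T²).
√(4M²+3T²) = √(4×(243000)² + 3×(112000)²) = 523300 N·mm.
d³ = 16×523300/(π×98.71) = 27000 mm³.
d = 30.00 mm.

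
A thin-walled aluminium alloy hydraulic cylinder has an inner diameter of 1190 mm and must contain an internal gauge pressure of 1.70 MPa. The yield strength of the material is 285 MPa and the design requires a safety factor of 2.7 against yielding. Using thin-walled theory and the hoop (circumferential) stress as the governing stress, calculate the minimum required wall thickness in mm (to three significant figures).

t = 9.58 mm

σ_allow = 285/2.7 = 105.6 MPa.
Hoop stress σ_h = pD/(2t), so t = pD/(2σ_allow) = 1.70×1190/(2×105.6) = 9.583 mm.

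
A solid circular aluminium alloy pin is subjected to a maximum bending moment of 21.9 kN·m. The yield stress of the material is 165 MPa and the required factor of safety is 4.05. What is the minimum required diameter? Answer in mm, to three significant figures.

d = 176 mm

σ_allow = 165/4.05 = 40.74 MPa.
For a solid circular section σ = 32M/(πd³), so d³ = 32M/(π σ_allow) = 32×2.1900×10^7/(π×40.74) = 5.475×10^6 mm³.
d = 176.3 mm.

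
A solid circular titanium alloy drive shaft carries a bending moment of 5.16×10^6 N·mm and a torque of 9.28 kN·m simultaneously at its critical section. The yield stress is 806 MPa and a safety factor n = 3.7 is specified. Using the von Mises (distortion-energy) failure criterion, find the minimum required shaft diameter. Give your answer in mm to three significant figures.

d = 76.4 mm

σ_allow = σ_y/n = 806/3.7 = 217.8 MPa.
For a solid shaft σ_b = 32M/(πd³) and τ = 16T/(πd³), so the von Mises stress is σ' = (16/πd³)·√(4M²+3T²).
√(4M²+3T²) = √(4×(5.160×10^6)² + 3×(9.280×10^6)²) = 1.910×10^7 N·mm.
d³ = 16×1.910×10^7/(π×217.8) = 446600 mm³.
d = 76.44 mm.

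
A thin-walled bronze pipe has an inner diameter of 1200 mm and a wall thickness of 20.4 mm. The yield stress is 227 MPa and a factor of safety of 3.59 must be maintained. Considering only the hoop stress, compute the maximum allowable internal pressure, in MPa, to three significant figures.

σ_allow = 227/3.59 = 63.23 MPa.
σ_h = pD/(2t) → p_allow = 2σ_allow t/D = 2×63.23×20.4/1200 = 2.150 MPa.

p_allow = 2.15 MPa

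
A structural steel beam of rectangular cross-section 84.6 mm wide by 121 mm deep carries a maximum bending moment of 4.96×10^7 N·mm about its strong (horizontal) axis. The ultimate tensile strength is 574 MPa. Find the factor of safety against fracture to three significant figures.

n = 2.39

Section modulus S = bh²/6 = 84.6×121²/6 = 206400 mm³.
σ = M/S = 4.9600×10^7/206400 = 240.3 MPa.
n = 574/240.3 = 2.389.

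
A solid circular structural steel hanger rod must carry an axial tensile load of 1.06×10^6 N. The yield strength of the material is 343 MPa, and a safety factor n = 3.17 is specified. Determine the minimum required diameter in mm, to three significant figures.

d = 112 mm

Allowable stress σ_allow = 343/3.17 = 108.2 MPa.
Required area A = F/σ_allow = 1060000/108.2 = 9797 mm².
A = πd²/4 → d = √(4A/π) = 111.7 mm.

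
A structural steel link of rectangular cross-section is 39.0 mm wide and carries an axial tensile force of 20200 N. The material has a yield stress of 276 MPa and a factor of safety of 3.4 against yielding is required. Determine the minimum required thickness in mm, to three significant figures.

t = 6.38 mm

σ_allow = 276/3.4 = 81.18 MPa.
Required area A = F/σ_allow = 20200/81.18 = 248.8 mm².
t = A/w = 248.8/39.0 = 6.381 mm.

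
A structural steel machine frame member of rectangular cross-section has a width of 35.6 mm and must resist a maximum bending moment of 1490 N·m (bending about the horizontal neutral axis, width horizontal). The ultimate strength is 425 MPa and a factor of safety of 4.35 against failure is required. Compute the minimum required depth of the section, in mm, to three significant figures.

h = 50.7 mm

σ_allow = 425/4.35 = 97.70 MPa.
For a rectangular section σ = 6M/(bh²), so h² = 6M/(b σ_allow) = 6×1490000/(35.6×97.70) = 2570 mm².
h = 50.70 mm.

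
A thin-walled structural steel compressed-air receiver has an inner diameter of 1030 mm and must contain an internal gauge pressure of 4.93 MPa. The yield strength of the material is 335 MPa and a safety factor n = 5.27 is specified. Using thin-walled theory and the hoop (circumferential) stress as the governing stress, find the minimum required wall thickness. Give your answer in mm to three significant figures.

σ_allow = 335/5.27 = 63.57 MPa.
Hoop stress σ_h = pD/(2t), so t = pD/(2σ_allow) = 4.93×1030/(2×63.57) = 39.94 mm.

t = 39.9 mm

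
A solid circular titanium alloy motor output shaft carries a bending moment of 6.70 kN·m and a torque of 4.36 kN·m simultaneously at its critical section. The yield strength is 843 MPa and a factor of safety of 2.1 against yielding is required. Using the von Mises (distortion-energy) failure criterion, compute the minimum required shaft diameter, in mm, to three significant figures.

d = 58.0 mm

σ_allow = σ_y/n = 843/2.1 = 401.4 MPa.
For a solid shaft σ_b = 32M/(πd³) and τ = 16T/(πd³), so the von Mises stress is σ' = (16/πd³)·√(4M²+3T²).
√(4M²+3T²) = √(4×(6.700×10^6)² + 3×(4.360×10^6)²) = 1.538×10^7 N·mm.
d³ = 16×1.538×10^7/(π×401.4) = 195100 mm³.
d = 58.00 mm.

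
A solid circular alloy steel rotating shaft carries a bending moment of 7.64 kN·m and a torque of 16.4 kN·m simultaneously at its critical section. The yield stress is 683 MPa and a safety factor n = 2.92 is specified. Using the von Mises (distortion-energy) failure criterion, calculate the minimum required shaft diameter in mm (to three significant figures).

d = 88.9 mm

σ_allow = σ_y/n = 683/2.92 = 233.9 MPa.
For a solid shaft σ_b = 32M/(πd³) and τ = 16T/(πd³), so the von Mises stress is σ' = (16/πd³)·√(4M²+3T²).
√(4M²+3T²) = √(4×(7.640×10^6)² + 3×(1.640×10^7)²) = 3.225×10^7 N·mm.
d³ = 16×3.225×10^7/(π×233.9) = 702300 mm³.
d = 88.89 mm.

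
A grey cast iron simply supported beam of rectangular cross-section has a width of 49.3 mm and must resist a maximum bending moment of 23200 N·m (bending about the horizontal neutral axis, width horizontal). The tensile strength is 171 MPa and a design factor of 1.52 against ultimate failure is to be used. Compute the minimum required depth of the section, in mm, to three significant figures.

σ_allow = 171/1.52 = 112.5 MPa.
For a rectangular section σ = 6M/(bh²), so h² = 6M/(b σ_allow) = 6×2.3200×10^7/(49.3×112.5) = 25100 mm².
h = 158.4 mm.

h = 158 mm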